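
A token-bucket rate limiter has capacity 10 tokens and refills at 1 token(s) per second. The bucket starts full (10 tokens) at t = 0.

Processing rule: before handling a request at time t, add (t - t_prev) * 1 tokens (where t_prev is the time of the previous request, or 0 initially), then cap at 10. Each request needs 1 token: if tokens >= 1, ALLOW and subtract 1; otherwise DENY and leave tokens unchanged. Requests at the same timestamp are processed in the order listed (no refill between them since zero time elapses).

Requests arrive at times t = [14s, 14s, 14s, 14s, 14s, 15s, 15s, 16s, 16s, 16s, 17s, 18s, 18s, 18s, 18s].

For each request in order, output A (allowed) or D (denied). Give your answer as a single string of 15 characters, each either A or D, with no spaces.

Answer: AAAAAAAAAAAAAAD

Derivation:
Simulating step by step:
  req#1 t=14s: ALLOW
  req#2 t=14s: ALLOW
  req#3 t=14s: ALLOW
  req#4 t=14s: ALLOW
  req#5 t=14s: ALLOW
  req#6 t=15s: ALLOW
  req#7 t=15s: ALLOW
  req#8 t=16s: ALLOW
  req#9 t=16s: ALLOW
  req#10 t=16s: ALLOW
  req#11 t=17s: ALLOW
  req#12 t=18s: ALLOW
  req#13 t=18s: ALLOW
  req#14 t=18s: ALLOW
  req#15 t=18s: DENY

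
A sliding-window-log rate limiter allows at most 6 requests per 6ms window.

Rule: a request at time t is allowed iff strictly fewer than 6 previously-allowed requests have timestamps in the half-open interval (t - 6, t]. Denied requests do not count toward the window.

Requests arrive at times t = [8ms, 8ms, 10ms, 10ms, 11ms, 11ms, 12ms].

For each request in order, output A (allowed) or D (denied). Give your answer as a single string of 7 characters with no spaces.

Answer: AAAAAAD

Derivation:
Tracking allowed requests in the window:
  req#1 t=8ms: ALLOW
  req#2 t=8ms: ALLOW
  req#3 t=10ms: ALLOW
  req#4 t=10ms: ALLOW
  req#5 t=11ms: ALLOW
  req#6 t=11ms: ALLOW
  req#7 t=12ms: DENY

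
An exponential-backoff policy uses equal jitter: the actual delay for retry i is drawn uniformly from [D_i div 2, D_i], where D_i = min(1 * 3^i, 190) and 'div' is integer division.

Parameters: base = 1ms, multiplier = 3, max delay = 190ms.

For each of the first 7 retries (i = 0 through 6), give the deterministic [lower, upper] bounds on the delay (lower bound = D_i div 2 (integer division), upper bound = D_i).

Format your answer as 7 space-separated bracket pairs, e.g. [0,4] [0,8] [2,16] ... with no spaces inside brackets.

Answer: [0,1] [1,3] [4,9] [13,27] [40,81] [95,190] [95,190]

Derivation:
Computing bounds per retry:
  i=0: D_i=min(1*3^0,190)=1, bounds=[0,1]
  i=1: D_i=min(1*3^1,190)=3, bounds=[1,3]
  i=2: D_i=min(1*3^2,190)=9, bounds=[4,9]
  i=3: D_i=min(1*3^3,190)=27, bounds=[13,27]
  i=4: D_i=min(1*3^4,190)=81, bounds=[40,81]
  i=5: D_i=min(1*3^5,190)=190, bounds=[95,190]
  i=6: D_i=min(1*3^6,190)=190, bounds=[95,190]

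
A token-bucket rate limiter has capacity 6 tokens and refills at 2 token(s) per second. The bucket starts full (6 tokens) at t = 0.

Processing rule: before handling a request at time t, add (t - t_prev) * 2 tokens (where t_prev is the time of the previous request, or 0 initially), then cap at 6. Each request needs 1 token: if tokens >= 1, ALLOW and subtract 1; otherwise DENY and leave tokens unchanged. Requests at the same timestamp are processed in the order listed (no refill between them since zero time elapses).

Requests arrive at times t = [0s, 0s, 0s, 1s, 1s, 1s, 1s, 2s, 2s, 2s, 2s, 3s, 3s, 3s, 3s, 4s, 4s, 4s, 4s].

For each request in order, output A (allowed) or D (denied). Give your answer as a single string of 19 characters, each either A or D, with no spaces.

Simulating step by step:
  req#1 t=0s: ALLOW
  req#2 t=0s: ALLOW
  req#3 t=0s: ALLOW
  req#4 t=1s: ALLOW
  req#5 t=1s: ALLOW
  req#6 t=1s: ALLOW
  req#7 t=1s: ALLOW
  req#8 t=2s: ALLOW
  req#9 t=2s: ALLOW
  req#10 t=2s: ALLOW
  req#11 t=2s: DENY
  req#12 t=3s: ALLOW
  req#13 t=3s: ALLOW
  req#14 t=3s: DENY
  req#15 t=3s: DENY
  req#16 t=4s: ALLOW
  req#17 t=4s: ALLOW
  req#18 t=4s: DENY
  req#19 t=4s: DENY

Answer: AAAAAAAAAADAADDAADD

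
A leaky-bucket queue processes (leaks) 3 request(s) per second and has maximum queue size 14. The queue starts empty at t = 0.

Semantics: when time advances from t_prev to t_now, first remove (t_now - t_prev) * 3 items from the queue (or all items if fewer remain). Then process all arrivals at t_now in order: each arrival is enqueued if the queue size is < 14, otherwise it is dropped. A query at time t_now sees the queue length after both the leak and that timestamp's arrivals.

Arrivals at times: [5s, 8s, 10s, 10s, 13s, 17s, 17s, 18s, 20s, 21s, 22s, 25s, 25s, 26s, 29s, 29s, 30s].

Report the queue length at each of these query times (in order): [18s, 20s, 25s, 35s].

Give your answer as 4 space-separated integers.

Queue lengths at query times:
  query t=18s: backlog = 1
  query t=20s: backlog = 1
  query t=25s: backlog = 2
  query t=35s: backlog = 0

Answer: 1 1 2 0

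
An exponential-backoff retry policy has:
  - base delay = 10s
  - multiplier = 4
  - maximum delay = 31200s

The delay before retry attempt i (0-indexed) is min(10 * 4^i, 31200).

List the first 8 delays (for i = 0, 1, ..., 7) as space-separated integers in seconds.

Computing each delay:
  i=0: min(10*4^0, 31200) = 10
  i=1: min(10*4^1, 31200) = 40
  i=2: min(10*4^2, 31200) = 160
  i=3: min(10*4^3, 31200) = 640
  i=4: min(10*4^4, 31200) = 2560
  i=5: min(10*4^5, 31200) = 10240
  i=6: min(10*4^6, 31200) = 31200
  i=7: min(10*4^7, 31200) = 31200

Answer: 10 40 160 640 2560 10240 31200 31200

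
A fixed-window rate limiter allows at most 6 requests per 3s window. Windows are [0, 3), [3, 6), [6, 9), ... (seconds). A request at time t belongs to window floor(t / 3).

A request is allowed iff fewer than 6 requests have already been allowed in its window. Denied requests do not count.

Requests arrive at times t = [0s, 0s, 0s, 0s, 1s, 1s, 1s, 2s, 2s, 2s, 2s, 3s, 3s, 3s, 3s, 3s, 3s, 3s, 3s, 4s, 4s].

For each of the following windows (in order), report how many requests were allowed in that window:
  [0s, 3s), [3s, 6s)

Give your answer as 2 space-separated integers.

Processing requests:
  req#1 t=0s (window 0): ALLOW
  req#2 t=0s (window 0): ALLOW
  req#3 t=0s (window 0): ALLOW
  req#4 t=0s (window 0): ALLOW
  req#5 t=1s (window 0): ALLOW
  req#6 t=1s (window 0): ALLOW
  req#7 t=1s (window 0): DENY
  req#8 t=2s (window 0): DENY
  req#9 t=2s (window 0): DENY
  req#10 t=2s (window 0): DENY
  req#11 t=2s (window 0): DENY
  req#12 t=3s (window 1): ALLOW
  req#13 t=3s (window 1): ALLOW
  req#14 t=3s (window 1): ALLOW
  req#15 t=3s (window 1): ALLOW
  req#16 t=3s (window 1): ALLOW
  req#17 t=3s (window 1): ALLOW
  req#18 t=3s (window 1): DENY
  req#19 t=3s (window 1): DENY
  req#20 t=4s (window 1): DENY
  req#21 t=4s (window 1): DENY

Allowed counts by window: 6 6

Answer: 6 6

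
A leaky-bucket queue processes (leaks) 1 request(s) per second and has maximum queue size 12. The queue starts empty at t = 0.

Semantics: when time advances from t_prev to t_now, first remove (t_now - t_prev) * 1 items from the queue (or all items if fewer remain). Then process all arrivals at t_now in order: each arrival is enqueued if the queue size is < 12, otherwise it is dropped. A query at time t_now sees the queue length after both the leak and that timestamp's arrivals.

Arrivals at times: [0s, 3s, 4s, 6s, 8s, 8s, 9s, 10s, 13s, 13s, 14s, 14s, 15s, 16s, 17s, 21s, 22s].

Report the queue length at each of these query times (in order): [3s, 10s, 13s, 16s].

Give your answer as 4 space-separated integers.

Queue lengths at query times:
  query t=3s: backlog = 1
  query t=10s: backlog = 2
  query t=13s: backlog = 2
  query t=16s: backlog = 3

Answer: 1 2 2 3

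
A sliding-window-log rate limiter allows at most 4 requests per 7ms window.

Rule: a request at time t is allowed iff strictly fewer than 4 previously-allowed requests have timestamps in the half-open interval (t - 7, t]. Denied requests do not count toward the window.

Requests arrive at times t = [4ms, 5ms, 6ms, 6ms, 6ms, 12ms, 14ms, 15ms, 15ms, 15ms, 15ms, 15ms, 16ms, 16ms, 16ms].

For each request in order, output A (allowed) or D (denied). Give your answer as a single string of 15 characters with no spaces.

Answer: AAAADAAAADDDDDD

Derivation:
Tracking allowed requests in the window:
  req#1 t=4ms: ALLOW
  req#2 t=5ms: ALLOW
  req#3 t=6ms: ALLOW
  req#4 t=6ms: ALLOW
  req#5 t=6ms: DENY
  req#6 t=12ms: ALLOW
  req#7 t=14ms: ALLOW
  req#8 t=15ms: ALLOW
  req#9 t=15ms: ALLOW
  req#10 t=15ms: DENY
  req#11 t=15ms: DENY
  req#12 t=15ms: DENY
  req#13 t=16ms: DENY
  req#14 t=16ms: DENY
  req#15 t=16ms: DENY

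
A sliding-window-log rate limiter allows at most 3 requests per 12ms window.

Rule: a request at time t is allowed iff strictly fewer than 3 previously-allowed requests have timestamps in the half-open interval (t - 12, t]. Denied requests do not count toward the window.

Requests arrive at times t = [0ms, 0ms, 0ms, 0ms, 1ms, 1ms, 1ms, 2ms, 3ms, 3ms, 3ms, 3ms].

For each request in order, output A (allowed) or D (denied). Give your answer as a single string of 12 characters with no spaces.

Tracking allowed requests in the window:
  req#1 t=0ms: ALLOW
  req#2 t=0ms: ALLOW
  req#3 t=0ms: ALLOW
  req#4 t=0ms: DENY
  req#5 t=1ms: DENY
  req#6 t=1ms: DENY
  req#7 t=1ms: DENY
  req#8 t=2ms: DENY
  req#9 t=3ms: DENY
  req#10 t=3ms: DENY
  req#11 t=3ms: DENY
  req#12 t=3ms: DENY

Answer: AAADDDDDDDDD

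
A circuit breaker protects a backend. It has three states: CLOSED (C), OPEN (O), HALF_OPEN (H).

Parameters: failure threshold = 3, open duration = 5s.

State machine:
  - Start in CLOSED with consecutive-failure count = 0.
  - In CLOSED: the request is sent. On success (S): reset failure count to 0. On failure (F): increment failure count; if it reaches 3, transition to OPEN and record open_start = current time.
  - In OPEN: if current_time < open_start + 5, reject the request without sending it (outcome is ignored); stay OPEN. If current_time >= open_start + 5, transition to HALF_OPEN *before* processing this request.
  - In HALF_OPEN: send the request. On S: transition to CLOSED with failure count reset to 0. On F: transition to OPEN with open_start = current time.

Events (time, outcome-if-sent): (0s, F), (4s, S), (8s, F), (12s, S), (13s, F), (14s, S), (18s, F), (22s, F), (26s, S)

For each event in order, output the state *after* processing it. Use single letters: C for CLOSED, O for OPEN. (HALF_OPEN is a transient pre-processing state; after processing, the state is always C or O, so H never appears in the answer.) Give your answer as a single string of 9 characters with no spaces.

Answer: CCCCCCCCC

Derivation:
State after each event:
  event#1 t=0s outcome=F: state=CLOSED
  event#2 t=4s outcome=S: state=CLOSED
  event#3 t=8s outcome=F: state=CLOSED
  event#4 t=12s outcome=S: state=CLOSED
  event#5 t=13s outcome=F: state=CLOSED
  event#6 t=14s outcome=S: state=CLOSED
  event#7 t=18s outcome=F: state=CLOSED
  event#8 t=22s outcome=F: state=CLOSED
  event#9 t=26s outcome=S: state=CLOSED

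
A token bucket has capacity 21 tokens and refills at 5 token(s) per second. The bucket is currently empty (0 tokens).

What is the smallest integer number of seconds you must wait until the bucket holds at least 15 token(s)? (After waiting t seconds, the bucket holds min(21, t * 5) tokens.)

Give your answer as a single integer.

Need t * 5 >= 15, so t >= 15/5.
Smallest integer t = ceil(15/5) = 3.

Answer: 3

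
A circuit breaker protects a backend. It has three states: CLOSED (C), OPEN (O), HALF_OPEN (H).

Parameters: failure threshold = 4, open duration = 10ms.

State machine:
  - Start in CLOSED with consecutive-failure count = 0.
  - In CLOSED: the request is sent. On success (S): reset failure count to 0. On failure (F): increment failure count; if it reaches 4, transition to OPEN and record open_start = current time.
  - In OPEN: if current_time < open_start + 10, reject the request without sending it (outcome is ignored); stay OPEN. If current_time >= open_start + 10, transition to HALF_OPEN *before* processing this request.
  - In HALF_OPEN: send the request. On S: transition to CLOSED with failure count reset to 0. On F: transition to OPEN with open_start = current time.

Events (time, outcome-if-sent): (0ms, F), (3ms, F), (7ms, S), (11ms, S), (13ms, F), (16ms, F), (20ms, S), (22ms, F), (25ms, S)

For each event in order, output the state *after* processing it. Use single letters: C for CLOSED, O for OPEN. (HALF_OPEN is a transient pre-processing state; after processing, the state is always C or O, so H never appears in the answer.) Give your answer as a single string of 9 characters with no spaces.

Answer: CCCCCCCCC

Derivation:
State after each event:
  event#1 t=0ms outcome=F: state=CLOSED
  event#2 t=3ms outcome=F: state=CLOSED
  event#3 t=7ms outcome=S: state=CLOSED
  event#4 t=11ms outcome=S: state=CLOSED
  event#5 t=13ms outcome=F: state=CLOSED
  event#6 t=16ms outcome=F: state=CLOSED
  event#7 t=20ms outcome=S: state=CLOSED
  event#8 t=22ms outcome=F: state=CLOSED
  event#9 t=25ms outcome=S: state=CLOSED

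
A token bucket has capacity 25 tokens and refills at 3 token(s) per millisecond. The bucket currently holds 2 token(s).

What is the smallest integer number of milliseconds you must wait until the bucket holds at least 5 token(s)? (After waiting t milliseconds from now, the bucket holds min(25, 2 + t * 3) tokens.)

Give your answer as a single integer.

Need 2 + t * 3 >= 5, so t >= 3/3.
Smallest integer t = ceil(3/3) = 1.

Answer: 1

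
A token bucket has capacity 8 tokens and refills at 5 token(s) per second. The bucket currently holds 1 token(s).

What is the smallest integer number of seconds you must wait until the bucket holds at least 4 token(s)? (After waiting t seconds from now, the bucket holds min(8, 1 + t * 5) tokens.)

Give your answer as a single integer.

Need 1 + t * 5 >= 4, so t >= 3/5.
Smallest integer t = ceil(3/5) = 1.

Answer: 1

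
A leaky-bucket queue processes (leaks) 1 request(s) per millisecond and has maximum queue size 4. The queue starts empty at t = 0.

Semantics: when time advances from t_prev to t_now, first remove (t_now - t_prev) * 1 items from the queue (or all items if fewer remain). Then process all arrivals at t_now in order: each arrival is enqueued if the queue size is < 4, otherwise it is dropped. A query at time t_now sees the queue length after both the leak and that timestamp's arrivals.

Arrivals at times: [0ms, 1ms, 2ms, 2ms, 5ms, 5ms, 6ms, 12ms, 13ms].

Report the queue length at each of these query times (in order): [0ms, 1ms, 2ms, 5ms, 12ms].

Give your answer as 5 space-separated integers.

Queue lengths at query times:
  query t=0ms: backlog = 1
  query t=1ms: backlog = 1
  query t=2ms: backlog = 2
  query t=5ms: backlog = 2
  query t=12ms: backlog = 1

Answer: 1 1 2 2 1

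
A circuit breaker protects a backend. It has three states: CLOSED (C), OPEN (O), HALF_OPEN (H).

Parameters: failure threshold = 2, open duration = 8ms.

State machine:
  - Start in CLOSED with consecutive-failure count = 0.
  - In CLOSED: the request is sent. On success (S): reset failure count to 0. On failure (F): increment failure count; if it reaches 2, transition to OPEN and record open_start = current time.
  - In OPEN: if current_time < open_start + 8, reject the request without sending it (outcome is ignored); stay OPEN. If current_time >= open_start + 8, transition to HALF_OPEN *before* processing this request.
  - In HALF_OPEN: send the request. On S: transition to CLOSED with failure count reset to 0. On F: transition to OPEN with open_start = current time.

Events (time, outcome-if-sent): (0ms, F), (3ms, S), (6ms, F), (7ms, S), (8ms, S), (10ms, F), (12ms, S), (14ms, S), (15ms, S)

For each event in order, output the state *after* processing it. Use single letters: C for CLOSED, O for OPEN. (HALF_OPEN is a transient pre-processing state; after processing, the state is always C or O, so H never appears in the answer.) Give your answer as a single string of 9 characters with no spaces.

State after each event:
  event#1 t=0ms outcome=F: state=CLOSED
  event#2 t=3ms outcome=S: state=CLOSED
  event#3 t=6ms outcome=F: state=CLOSED
  event#4 t=7ms outcome=S: state=CLOSED
  event#5 t=8ms outcome=S: state=CLOSED
  event#6 t=10ms outcome=F: state=CLOSED
  event#7 t=12ms outcome=S: state=CLOSED
  event#8 t=14ms outcome=S: state=CLOSED
  event#9 t=15ms outcome=S: state=CLOSED

Answer: CCCCCCCCC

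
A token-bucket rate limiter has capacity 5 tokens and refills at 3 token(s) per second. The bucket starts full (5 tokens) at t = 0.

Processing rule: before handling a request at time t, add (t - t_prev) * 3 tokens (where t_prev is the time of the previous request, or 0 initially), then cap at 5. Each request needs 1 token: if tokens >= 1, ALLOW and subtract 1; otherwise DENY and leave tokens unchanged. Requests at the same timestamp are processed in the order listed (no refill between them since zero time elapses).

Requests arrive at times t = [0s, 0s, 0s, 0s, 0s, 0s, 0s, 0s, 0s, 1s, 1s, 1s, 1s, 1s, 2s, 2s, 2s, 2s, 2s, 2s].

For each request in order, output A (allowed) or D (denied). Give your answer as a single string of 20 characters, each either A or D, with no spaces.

Simulating step by step:
  req#1 t=0s: ALLOW
  req#2 t=0s: ALLOW
  req#3 t=0s: ALLOW
  req#4 t=0s: ALLOW
  req#5 t=0s: ALLOW
  req#6 t=0s: DENY
  req#7 t=0s: DENY
  req#8 t=0s: DENY
  req#9 t=0s: DENY
  req#10 t=1s: ALLOW
  req#11 t=1s: ALLOW
  req#12 t=1s: ALLOW
  req#13 t=1s: DENY
  req#14 t=1s: DENY
  req#15 t=2s: ALLOW
  req#16 t=2s: ALLOW
  req#17 t=2s: ALLOW
  req#18 t=2s: DENY
  req#19 t=2s: DENY
  req#20 t=2s: DENY

Answer: AAAAADDDDAAADDAAADDD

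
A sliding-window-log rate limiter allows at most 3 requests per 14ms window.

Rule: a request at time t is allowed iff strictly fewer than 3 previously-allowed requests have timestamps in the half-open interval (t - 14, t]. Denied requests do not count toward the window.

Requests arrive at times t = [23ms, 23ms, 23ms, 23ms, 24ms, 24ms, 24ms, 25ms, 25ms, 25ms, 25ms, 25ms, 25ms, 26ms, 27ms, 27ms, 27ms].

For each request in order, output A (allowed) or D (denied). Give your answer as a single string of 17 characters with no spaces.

Answer: AAADDDDDDDDDDDDDD

Derivation:
Tracking allowed requests in the window:
  req#1 t=23ms: ALLOW
  req#2 t=23ms: ALLOW
  req#3 t=23ms: ALLOW
  req#4 t=23ms: DENY
  req#5 t=24ms: DENY
  req#6 t=24ms: DENY
  req#7 t=24ms: DENY
  req#8 t=25ms: DENY
  req#9 t=25ms: DENY
  req#10 t=25ms: DENY
  req#11 t=25ms: DENY
  req#12 t=25ms: DENY
  req#13 t=25ms: DENY
  req#14 t=26ms: DENY
  req#15 t=27ms: DENY
  req#16 t=27ms: DENY
  req#17 t=27ms: DENY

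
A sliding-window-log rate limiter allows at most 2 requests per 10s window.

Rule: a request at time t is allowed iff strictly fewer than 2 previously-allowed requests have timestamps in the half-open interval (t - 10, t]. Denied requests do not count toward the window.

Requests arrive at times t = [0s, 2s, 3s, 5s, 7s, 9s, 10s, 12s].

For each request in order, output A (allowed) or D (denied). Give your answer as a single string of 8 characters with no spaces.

Tracking allowed requests in the window:
  req#1 t=0s: ALLOW
  req#2 t=2s: ALLOW
  req#3 t=3s: DENY
  req#4 t=5s: DENY
  req#5 t=7s: DENY
  req#6 t=9s: DENY
  req#7 t=10s: ALLOW
  req#8 t=12s: ALLOW

Answer: AADDDDAA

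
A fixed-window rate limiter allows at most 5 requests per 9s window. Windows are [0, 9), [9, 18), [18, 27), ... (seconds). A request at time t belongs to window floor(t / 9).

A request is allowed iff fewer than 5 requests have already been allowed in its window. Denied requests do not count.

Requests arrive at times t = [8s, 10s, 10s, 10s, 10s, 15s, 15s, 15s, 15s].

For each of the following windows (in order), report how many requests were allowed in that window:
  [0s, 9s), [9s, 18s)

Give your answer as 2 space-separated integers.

Processing requests:
  req#1 t=8s (window 0): ALLOW
  req#2 t=10s (window 1): ALLOW
  req#3 t=10s (window 1): ALLOW
  req#4 t=10s (window 1): ALLOW
  req#5 t=10s (window 1): ALLOW
  req#6 t=15s (window 1): ALLOW
  req#7 t=15s (window 1): DENY
  req#8 t=15s (window 1): DENY
  req#9 t=15s (window 1): DENY

Allowed counts by window: 1 5

Answer: 1 5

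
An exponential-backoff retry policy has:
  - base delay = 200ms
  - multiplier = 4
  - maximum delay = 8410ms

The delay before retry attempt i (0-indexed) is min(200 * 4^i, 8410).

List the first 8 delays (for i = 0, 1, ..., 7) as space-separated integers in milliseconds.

Answer: 200 800 3200 8410 8410 8410 8410 8410

Derivation:
Computing each delay:
  i=0: min(200*4^0, 8410) = 200
  i=1: min(200*4^1, 8410) = 800
  i=2: min(200*4^2, 8410) = 3200
  i=3: min(200*4^3, 8410) = 8410
  i=4: min(200*4^4, 8410) = 8410
  i=5: min(200*4^5, 8410) = 8410
  i=6: min(200*4^6, 8410) = 8410
  i=7: min(200*4^7, 8410) = 8410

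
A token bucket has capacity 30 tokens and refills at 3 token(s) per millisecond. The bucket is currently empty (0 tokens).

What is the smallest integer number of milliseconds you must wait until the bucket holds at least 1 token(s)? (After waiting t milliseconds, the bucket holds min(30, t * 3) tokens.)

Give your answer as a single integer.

Need t * 3 >= 1, so t >= 1/3.
Smallest integer t = ceil(1/3) = 1.

Answer: 1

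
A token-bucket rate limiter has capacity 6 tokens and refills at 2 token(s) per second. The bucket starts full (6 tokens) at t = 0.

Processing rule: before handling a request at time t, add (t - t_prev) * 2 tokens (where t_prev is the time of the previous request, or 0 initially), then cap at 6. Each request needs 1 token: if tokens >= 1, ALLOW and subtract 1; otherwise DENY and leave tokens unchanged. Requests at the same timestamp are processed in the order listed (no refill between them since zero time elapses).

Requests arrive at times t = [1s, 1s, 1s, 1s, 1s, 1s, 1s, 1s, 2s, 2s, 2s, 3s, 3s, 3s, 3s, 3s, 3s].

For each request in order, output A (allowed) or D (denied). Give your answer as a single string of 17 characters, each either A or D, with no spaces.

Simulating step by step:
  req#1 t=1s: ALLOW
  req#2 t=1s: ALLOW
  req#3 t=1s: ALLOW
  req#4 t=1s: ALLOW
  req#5 t=1s: ALLOW
  req#6 t=1s: ALLOW
  req#7 t=1s: DENY
  req#8 t=1s: DENY
  req#9 t=2s: ALLOW
  req#10 t=2s: ALLOW
  req#11 t=2s: DENY
  req#12 t=3s: ALLOW
  req#13 t=3s: ALLOW
  req#14 t=3s: DENY
  req#15 t=3s: DENY
  req#16 t=3s: DENY
  req#17 t=3s: DENY

Answer: AAAAAADDAADAADDDD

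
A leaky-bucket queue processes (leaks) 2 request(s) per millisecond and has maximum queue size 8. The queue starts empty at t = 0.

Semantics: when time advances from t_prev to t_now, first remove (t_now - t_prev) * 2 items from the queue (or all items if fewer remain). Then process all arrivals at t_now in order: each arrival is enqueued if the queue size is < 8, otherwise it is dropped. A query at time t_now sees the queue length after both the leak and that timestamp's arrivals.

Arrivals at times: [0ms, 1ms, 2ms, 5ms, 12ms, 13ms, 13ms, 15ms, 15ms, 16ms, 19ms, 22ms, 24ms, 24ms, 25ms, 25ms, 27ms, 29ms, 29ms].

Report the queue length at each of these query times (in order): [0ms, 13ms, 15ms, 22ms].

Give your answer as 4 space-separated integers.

Queue lengths at query times:
  query t=0ms: backlog = 1
  query t=13ms: backlog = 2
  query t=15ms: backlog = 2
  query t=22ms: backlog = 1

Answer: 1 2 2 1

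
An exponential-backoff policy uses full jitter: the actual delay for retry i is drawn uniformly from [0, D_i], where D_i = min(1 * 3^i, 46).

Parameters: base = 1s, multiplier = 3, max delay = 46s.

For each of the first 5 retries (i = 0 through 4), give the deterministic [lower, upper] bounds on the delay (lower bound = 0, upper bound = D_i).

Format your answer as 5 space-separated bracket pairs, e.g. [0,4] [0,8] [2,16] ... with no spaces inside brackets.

Answer: [0,1] [0,3] [0,9] [0,27] [0,46]

Derivation:
Computing bounds per retry:
  i=0: D_i=min(1*3^0,46)=1, bounds=[0,1]
  i=1: D_i=min(1*3^1,46)=3, bounds=[0,3]
  i=2: D_i=min(1*3^2,46)=9, bounds=[0,9]
  i=3: D_i=min(1*3^3,46)=27, bounds=[0,27]
  i=4: D_i=min(1*3^4,46)=46, bounds=[0,46]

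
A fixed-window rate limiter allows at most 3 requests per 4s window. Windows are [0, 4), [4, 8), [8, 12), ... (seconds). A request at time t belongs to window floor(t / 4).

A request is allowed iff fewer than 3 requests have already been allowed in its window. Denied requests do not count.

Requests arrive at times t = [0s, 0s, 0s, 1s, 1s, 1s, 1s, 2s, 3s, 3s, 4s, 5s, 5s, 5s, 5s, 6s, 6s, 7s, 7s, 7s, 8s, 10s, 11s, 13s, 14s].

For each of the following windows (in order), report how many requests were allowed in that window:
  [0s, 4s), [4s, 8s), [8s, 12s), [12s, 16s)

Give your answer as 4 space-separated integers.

Answer: 3 3 3 2

Derivation:
Processing requests:
  req#1 t=0s (window 0): ALLOW
  req#2 t=0s (window 0): ALLOW
  req#3 t=0s (window 0): ALLOW
  req#4 t=1s (window 0): DENY
  req#5 t=1s (window 0): DENY
  req#6 t=1s (window 0): DENY
  req#7 t=1s (window 0): DENY
  req#8 t=2s (window 0): DENY
  req#9 t=3s (window 0): DENY
  req#10 t=3s (window 0): DENY
  req#11 t=4s (window 1): ALLOW
  req#12 t=5s (window 1): ALLOW
  req#13 t=5s (window 1): ALLOW
  req#14 t=5s (window 1): DENY
  req#15 t=5s (window 1): DENY
  req#16 t=6s (window 1): DENY
  req#17 t=6s (window 1): DENY
  req#18 t=7s (window 1): DENY
  req#19 t=7s (window 1): DENY
  req#20 t=7s (window 1): DENY
  req#21 t=8s (window 2): ALLOW
  req#22 t=10s (window 2): ALLOW
  req#23 t=11s (window 2): ALLOW
  req#24 t=13s (window 3): ALLOW
  req#25 t=14s (window 3): ALLOW

Allowed counts by window: 3 3 3 2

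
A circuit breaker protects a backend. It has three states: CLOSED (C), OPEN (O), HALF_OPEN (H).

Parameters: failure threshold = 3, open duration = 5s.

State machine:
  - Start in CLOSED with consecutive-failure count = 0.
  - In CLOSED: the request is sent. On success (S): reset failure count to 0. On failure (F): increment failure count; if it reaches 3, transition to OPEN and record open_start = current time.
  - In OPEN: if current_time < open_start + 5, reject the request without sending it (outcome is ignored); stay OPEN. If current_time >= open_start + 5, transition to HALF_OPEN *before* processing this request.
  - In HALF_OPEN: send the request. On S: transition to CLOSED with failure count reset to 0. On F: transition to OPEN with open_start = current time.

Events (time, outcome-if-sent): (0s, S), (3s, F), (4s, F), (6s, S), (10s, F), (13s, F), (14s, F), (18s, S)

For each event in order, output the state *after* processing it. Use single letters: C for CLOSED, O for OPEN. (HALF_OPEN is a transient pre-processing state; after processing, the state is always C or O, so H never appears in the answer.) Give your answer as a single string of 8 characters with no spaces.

Answer: CCCCCCOO

Derivation:
State after each event:
  event#1 t=0s outcome=S: state=CLOSED
  event#2 t=3s outcome=F: state=CLOSED
  event#3 t=4s outcome=F: state=CLOSED
  event#4 t=6s outcome=S: state=CLOSED
  event#5 t=10s outcome=F: state=CLOSED
  event#6 t=13s outcome=F: state=CLOSED
  event#7 t=14s outcome=F: state=OPEN
  event#8 t=18s outcome=S: state=OPEN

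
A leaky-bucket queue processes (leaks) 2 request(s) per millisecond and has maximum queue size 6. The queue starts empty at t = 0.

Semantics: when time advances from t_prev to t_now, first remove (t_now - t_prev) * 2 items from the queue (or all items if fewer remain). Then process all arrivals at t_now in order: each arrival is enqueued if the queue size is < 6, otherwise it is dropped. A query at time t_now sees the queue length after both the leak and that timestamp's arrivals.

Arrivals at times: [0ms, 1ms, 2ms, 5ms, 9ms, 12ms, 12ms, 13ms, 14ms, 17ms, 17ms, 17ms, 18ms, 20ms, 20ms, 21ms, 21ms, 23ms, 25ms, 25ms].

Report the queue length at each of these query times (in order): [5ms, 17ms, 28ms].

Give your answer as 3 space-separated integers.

Queue lengths at query times:
  query t=5ms: backlog = 1
  query t=17ms: backlog = 3
  query t=28ms: backlog = 0

Answer: 1 3 0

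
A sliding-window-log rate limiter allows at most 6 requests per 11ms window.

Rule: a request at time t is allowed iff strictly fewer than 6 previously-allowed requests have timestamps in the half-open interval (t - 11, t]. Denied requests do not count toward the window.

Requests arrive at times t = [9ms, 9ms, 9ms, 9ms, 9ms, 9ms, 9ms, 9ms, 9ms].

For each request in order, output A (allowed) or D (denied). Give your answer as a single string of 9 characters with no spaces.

Tracking allowed requests in the window:
  req#1 t=9ms: ALLOW
  req#2 t=9ms: ALLOW
  req#3 t=9ms: ALLOW
  req#4 t=9ms: ALLOW
  req#5 t=9ms: ALLOW
  req#6 t=9ms: ALLOW
  req#7 t=9ms: DENY
  req#8 t=9ms: DENY
  req#9 t=9ms: DENY

Answer: AAAAAADDD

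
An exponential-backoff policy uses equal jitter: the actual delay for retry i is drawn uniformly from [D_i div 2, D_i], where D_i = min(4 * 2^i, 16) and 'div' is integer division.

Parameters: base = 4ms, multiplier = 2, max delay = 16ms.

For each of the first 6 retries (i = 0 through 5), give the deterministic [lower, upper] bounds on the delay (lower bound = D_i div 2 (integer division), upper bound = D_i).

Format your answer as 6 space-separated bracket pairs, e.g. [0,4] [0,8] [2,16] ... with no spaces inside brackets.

Computing bounds per retry:
  i=0: D_i=min(4*2^0,16)=4, bounds=[2,4]
  i=1: D_i=min(4*2^1,16)=8, bounds=[4,8]
  i=2: D_i=min(4*2^2,16)=16, bounds=[8,16]
  i=3: D_i=min(4*2^3,16)=16, bounds=[8,16]
  i=4: D_i=min(4*2^4,16)=16, bounds=[8,16]
  i=5: D_i=min(4*2^5,16)=16, bounds=[8,16]

Answer: [2,4] [4,8] [8,16] [8,16] [8,16] [8,16]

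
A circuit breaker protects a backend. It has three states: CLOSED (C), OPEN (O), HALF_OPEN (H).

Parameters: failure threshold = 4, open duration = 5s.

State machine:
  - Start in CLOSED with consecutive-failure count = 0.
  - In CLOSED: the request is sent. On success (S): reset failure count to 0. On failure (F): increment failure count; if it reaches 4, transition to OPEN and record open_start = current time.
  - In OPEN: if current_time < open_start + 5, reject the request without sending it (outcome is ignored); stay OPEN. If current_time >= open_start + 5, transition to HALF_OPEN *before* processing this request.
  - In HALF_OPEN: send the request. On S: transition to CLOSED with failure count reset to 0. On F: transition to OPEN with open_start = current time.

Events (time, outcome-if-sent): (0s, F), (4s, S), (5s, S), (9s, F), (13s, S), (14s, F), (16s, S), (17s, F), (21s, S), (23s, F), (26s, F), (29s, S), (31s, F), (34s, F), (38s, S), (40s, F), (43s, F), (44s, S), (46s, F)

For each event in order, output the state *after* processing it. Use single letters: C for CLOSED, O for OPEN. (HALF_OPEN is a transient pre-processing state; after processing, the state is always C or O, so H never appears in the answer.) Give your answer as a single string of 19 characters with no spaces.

Answer: CCCCCCCCCCCCCCCCCCC

Derivation:
State after each event:
  event#1 t=0s outcome=F: state=CLOSED
  event#2 t=4s outcome=S: state=CLOSED
  event#3 t=5s outcome=S: state=CLOSED
  event#4 t=9s outcome=F: state=CLOSED
  event#5 t=13s outcome=S: state=CLOSED
  event#6 t=14s outcome=F: state=CLOSED
  event#7 t=16s outcome=S: state=CLOSED
  event#8 t=17s outcome=F: state=CLOSED
  event#9 t=21s outcome=S: state=CLOSED
  event#10 t=23s outcome=F: state=CLOSED
  event#11 t=26s outcome=F: state=CLOSED
  event#12 t=29s outcome=S: state=CLOSED
  event#13 t=31s outcome=F: state=CLOSED
  event#14 t=34s outcome=F: state=CLOSED
  event#15 t=38s outcome=S: state=CLOSED
  event#16 t=40s outcome=F: state=CLOSED
  event#17 t=43s outcome=F: state=CLOSED
  event#18 t=44s outcome=S: state=CLOSED
  event#19 t=46s outcome=F: state=CLOSED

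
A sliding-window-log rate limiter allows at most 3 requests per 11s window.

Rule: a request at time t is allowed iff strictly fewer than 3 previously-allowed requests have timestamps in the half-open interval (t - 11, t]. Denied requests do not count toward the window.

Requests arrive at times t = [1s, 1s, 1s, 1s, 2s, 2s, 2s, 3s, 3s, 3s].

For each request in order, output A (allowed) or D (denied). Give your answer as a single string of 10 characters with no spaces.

Tracking allowed requests in the window:
  req#1 t=1s: ALLOW
  req#2 t=1s: ALLOW
  req#3 t=1s: ALLOW
  req#4 t=1s: DENY
  req#5 t=2s: DENY
  req#6 t=2s: DENY
  req#7 t=2s: DENY
  req#8 t=3s: DENY
  req#9 t=3s: DENY
  req#10 t=3s: DENY

Answer: AAADDDDDDD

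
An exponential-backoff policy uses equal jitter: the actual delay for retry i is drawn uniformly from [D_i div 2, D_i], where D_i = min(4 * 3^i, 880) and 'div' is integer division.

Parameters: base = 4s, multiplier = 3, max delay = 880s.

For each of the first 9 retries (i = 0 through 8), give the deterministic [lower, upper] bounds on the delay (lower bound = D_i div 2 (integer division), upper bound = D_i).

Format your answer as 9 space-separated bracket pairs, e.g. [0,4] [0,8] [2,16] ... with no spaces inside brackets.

Answer: [2,4] [6,12] [18,36] [54,108] [162,324] [440,880] [440,880] [440,880] [440,880]

Derivation:
Computing bounds per retry:
  i=0: D_i=min(4*3^0,880)=4, bounds=[2,4]
  i=1: D_i=min(4*3^1,880)=12, bounds=[6,12]
  i=2: D_i=min(4*3^2,880)=36, bounds=[18,36]
  i=3: D_i=min(4*3^3,880)=108, bounds=[54,108]
  i=4: D_i=min(4*3^4,880)=324, bounds=[162,324]
  i=5: D_i=min(4*3^5,880)=880, bounds=[440,880]
  i=6: D_i=min(4*3^6,880)=880, bounds=[440,880]
  i=7: D_i=min(4*3^7,880)=880, bounds=[440,880]
  i=8: D_i=min(4*3^8,880)=880, bounds=[440,880]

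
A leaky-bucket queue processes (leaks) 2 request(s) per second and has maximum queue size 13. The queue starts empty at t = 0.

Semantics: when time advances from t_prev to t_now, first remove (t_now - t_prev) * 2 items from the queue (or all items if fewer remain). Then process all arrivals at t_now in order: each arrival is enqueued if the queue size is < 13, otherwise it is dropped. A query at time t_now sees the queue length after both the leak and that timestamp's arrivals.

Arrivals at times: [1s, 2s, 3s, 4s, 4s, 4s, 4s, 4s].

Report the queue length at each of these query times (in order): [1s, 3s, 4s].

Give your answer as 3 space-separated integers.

Queue lengths at query times:
  query t=1s: backlog = 1
  query t=3s: backlog = 1
  query t=4s: backlog = 5

Answer: 1 1 5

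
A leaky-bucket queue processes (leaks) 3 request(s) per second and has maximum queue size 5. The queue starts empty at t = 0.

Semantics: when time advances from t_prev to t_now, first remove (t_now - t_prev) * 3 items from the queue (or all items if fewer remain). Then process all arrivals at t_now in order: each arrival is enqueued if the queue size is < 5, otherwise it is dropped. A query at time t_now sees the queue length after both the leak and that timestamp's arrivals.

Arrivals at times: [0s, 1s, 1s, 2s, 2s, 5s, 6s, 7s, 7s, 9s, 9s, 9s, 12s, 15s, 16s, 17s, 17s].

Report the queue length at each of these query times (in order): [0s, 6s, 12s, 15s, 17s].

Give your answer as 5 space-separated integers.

Queue lengths at query times:
  query t=0s: backlog = 1
  query t=6s: backlog = 1
  query t=12s: backlog = 1
  query t=15s: backlog = 1
  query t=17s: backlog = 2

Answer: 1 1 1 1 2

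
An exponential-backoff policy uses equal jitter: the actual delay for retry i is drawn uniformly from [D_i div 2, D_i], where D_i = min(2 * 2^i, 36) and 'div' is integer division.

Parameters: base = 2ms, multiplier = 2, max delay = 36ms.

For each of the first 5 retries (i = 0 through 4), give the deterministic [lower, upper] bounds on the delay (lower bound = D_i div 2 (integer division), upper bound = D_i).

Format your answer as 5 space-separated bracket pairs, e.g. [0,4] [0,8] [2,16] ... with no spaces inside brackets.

Answer: [1,2] [2,4] [4,8] [8,16] [16,32]

Derivation:
Computing bounds per retry:
  i=0: D_i=min(2*2^0,36)=2, bounds=[1,2]
  i=1: D_i=min(2*2^1,36)=4, bounds=[2,4]
  i=2: D_i=min(2*2^2,36)=8, bounds=[4,8]
  i=3: D_i=min(2*2^3,36)=16, bounds=[8,16]
  i=4: D_i=min(2*2^4,36)=32, bounds=[16,32]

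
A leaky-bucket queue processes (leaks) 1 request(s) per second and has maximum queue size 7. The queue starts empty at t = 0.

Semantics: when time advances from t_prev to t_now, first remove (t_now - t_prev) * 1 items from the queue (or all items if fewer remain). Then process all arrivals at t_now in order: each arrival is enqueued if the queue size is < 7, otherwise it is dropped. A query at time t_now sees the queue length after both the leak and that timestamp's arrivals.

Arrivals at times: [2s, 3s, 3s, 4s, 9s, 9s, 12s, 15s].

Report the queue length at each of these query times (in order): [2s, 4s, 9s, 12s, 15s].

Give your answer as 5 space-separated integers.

Queue lengths at query times:
  query t=2s: backlog = 1
  query t=4s: backlog = 2
  query t=9s: backlog = 2
  query t=12s: backlog = 1
  query t=15s: backlog = 1

Answer: 1 2 2 1 1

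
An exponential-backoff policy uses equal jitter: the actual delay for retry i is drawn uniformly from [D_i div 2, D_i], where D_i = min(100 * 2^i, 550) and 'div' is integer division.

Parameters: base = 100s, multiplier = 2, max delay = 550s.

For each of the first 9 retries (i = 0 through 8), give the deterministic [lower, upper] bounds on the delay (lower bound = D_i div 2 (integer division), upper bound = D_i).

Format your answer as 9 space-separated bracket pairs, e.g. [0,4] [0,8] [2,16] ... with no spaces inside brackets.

Answer: [50,100] [100,200] [200,400] [275,550] [275,550] [275,550] [275,550] [275,550] [275,550]

Derivation:
Computing bounds per retry:
  i=0: D_i=min(100*2^0,550)=100, bounds=[50,100]
  i=1: D_i=min(100*2^1,550)=200, bounds=[100,200]
  i=2: D_i=min(100*2^2,550)=400, bounds=[200,400]
  i=3: D_i=min(100*2^3,550)=550, bounds=[275,550]
  i=4: D_i=min(100*2^4,550)=550, bounds=[275,550]
  i=5: D_i=min(100*2^5,550)=550, bounds=[275,550]
  i=6: D_i=min(100*2^6,550)=550, bounds=[275,550]
  i=7: D_i=min(100*2^7,550)=550, bounds=[275,550]
  i=8: D_i=min(100*2^8,550)=550, bounds=[275,550]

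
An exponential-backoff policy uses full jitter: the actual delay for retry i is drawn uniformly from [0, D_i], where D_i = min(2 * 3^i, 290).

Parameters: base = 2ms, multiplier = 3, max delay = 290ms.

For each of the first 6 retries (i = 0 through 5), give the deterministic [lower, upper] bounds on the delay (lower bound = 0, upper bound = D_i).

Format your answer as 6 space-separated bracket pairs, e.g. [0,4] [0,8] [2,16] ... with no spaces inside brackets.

Computing bounds per retry:
  i=0: D_i=min(2*3^0,290)=2, bounds=[0,2]
  i=1: D_i=min(2*3^1,290)=6, bounds=[0,6]
  i=2: D_i=min(2*3^2,290)=18, bounds=[0,18]
  i=3: D_i=min(2*3^3,290)=54, bounds=[0,54]
  i=4: D_i=min(2*3^4,290)=162, bounds=[0,162]
  i=5: D_i=min(2*3^5,290)=290, bounds=[0,290]

Answer: [0,2] [0,6] [0,18] [0,54] [0,162] [0,290]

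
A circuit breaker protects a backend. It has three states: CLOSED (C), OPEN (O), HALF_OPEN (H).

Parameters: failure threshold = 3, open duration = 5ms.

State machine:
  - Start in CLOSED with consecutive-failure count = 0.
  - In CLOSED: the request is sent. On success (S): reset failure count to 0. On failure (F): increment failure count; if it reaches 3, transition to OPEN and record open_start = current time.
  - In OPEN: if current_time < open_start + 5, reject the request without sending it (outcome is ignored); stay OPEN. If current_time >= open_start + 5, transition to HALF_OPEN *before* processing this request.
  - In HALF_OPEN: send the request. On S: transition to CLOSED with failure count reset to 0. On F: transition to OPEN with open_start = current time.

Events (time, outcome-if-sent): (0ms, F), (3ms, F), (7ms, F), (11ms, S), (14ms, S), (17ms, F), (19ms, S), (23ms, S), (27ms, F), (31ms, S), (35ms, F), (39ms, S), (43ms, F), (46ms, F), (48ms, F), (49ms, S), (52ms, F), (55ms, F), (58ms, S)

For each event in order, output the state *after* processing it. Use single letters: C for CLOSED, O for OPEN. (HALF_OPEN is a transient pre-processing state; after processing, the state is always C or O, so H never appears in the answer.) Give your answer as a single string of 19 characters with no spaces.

State after each event:
  event#1 t=0ms outcome=F: state=CLOSED
  event#2 t=3ms outcome=F: state=CLOSED
  event#3 t=7ms outcome=F: state=OPEN
  event#4 t=11ms outcome=S: state=OPEN
  event#5 t=14ms outcome=S: state=CLOSED
  event#6 t=17ms outcome=F: state=CLOSED
  event#7 t=19ms outcome=S: state=CLOSED
  event#8 t=23ms outcome=S: state=CLOSED
  event#9 t=27ms outcome=F: state=CLOSED
  event#10 t=31ms outcome=S: state=CLOSED
  event#11 t=35ms outcome=F: state=CLOSED
  event#12 t=39ms outcome=S: state=CLOSED
  event#13 t=43ms outcome=F: state=CLOSED
  event#14 t=46ms outcome=F: state=CLOSED
  event#15 t=48ms outcome=F: state=OPEN
  event#16 t=49ms outcome=S: state=OPEN
  event#17 t=52ms outcome=F: state=OPEN
  event#18 t=55ms outcome=F: state=OPEN
  event#19 t=58ms outcome=S: state=OPEN

Answer: CCOOCCCCCCCCCCOOOOO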